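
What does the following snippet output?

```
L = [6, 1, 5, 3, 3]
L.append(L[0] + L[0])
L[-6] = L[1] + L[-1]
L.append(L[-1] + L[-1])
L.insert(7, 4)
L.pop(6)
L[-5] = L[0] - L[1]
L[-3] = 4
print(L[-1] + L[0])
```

append L[0]+L[0] = 6+6 = 12 → [6, 1, 5, 3, 3, 12]
L[-6] = L[1]+L[-1] = 1+12 = 13 → [13, 1, 5, 3, 3, 12]
append L[-1]+L[-1] = 12+12 = 24 → [13, 1, 5, 3, 3, 12, 24]
insert 4 at 7 → [13, 1, 5, 3, 3, 12, 24, 4]
pop(6) removes 24 → [13, 1, 5, 3, 3, 12, 4]
L[-5] = L[0]-L[1] = 13-1 = 12 → [13, 1, 12, 3, 3, 12, 4]
L[-3] = 4 → [13, 1, 12, 3, 4, 12, 4]
L[-1]+L[0] = 4+13 = 17

17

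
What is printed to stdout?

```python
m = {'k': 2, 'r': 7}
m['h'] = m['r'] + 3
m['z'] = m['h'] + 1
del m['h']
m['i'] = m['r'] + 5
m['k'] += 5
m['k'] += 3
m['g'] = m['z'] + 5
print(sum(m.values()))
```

56

m['h'] = m['r']+3 = 10 → {'k': 2, 'r': 7, 'h': 10}
m['z'] = m['h']+1 = 11 → {'k': 2, 'r': 7, 'h': 10, 'z': 11}
del 'h' → {'k': 2, 'r': 7, 'z': 11}
m['i'] = m['r']+5 = 12 → {'k': 2, 'r': 7, 'z': 11, 'i': 12}
m['k'] = 2+5 = 7 → {'k': 7, 'r': 7, 'z': 11, 'i': 12}
m['k'] = 7+3 = 10 → {'k': 10, 'r': 7, 'z': 11, 'i': 12}
m['g'] = m['z']+5 = 16 → {'k': 10, 'r': 7, 'z': 11, 'i': 12, 'g': 16}
sum of values = 56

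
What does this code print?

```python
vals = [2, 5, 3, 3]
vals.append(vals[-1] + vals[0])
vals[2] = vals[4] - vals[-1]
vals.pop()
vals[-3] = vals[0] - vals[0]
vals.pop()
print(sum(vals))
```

append vals[-1]+vals[0] = 3+2 = 5 → [2, 5, 3, 3, 5]
vals[2] = vals[4]-vals[-1] = 5-5 = 0 → [2, 5, 0, 3, 5]
pop() removes 5 → [2, 5, 0, 3]
vals[-3] = vals[0]-vals[0] = 2-2 = 0 → [2, 0, 0, 3]
pop() removes 3 → [2, 0, 0]
sum = 2

2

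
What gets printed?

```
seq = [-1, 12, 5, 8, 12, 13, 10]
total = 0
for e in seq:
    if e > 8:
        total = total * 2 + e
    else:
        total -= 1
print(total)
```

e=-1: not >8, total = 0-1 = -1
e=12: >8, total = (-1)*2+12 = 10
e=5: not >8, total = 10-1 = 9
e=8: not >8, total = 9-1 = 8
e=12: >8, total = 8*2+12 = 28
e=13: >8, total = 28*2+13 = 69
e=10: >8, total = 69*2+10 = 148

148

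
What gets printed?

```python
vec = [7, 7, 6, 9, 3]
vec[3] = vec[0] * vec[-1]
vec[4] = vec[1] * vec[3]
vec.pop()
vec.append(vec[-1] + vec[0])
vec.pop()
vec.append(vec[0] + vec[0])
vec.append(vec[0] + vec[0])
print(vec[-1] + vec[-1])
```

28

vec[3] = vec[0]*vec[-1] = 7*3 = 21 → [7, 7, 6, 21, 3]
vec[4] = vec[1]*vec[3] = 7*21 = 147 → [7, 7, 6, 21, 147]
pop() removes 147 → [7, 7, 6, 21]
append vec[-1]+vec[0] = 21+7 = 28 → [7, 7, 6, 21, 28]
pop() removes 28 → [7, 7, 6, 21]
append vec[0]+vec[0] = 7+7 = 14 → [7, 7, 6, 21, 14]
append vec[0]+vec[0] = 7+7 = 14 → [7, 7, 6, 21, 14, 14]
vec[-1]+vec[-1] = 14+14 = 28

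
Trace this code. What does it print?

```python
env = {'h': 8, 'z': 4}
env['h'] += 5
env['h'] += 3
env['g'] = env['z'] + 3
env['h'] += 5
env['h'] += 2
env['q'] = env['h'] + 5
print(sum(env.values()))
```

62

env['h'] = 8+5 = 13 → {'h': 13, 'z': 4}
env['h'] = 13+3 = 16 → {'h': 16, 'z': 4}
env['g'] = env['z']+3 = 7 → {'h': 16, 'z': 4, 'g': 7}
env['h'] = 16+5 = 21 → {'h': 21, 'z': 4, 'g': 7}
env['h'] = 21+2 = 23 → {'h': 23, 'z': 4, 'g': 7}
env['q'] = env['h']+5 = 28 → {'h': 23, 'z': 4, 'g': 7, 'q': 28}
sum of values = 62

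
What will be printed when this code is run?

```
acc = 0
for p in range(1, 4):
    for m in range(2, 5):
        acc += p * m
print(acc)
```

54

p=1,m=2: acc = 0+2 = 2
p=1,m=3: acc = 2+3 = 5
p=1,m=4: acc = 5+4 = 9
p=2,m=2: acc = 9+4 = 13
p=2,m=3: acc = 13+6 = 19
p=2,m=4: acc = 19+8 = 27
p=3,m=2: acc = 27+6 = 33
p=3,m=3: acc = 33+9 = 42
p=3,m=4: acc = 42+12 = 54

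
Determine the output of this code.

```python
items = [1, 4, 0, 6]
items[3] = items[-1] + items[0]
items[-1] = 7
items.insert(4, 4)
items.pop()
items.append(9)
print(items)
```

[1, 4, 0, 7, 9]

items[3] = items[-1]+items[0] = 6+1 = 7 → [1, 4, 0, 7]
items[-1] = 7 → [1, 4, 0, 7]
insert 4 at 4 → [1, 4, 0, 7, 4]
pop() removes 4 → [1, 4, 0, 7]
append 9 → [1, 4, 0, 7, 9]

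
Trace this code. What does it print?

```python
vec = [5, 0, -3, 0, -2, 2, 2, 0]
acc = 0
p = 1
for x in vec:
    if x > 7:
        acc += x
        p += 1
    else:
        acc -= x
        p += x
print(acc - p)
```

x=5: not >7, acc = 0-5 = -5; p=6
x=0: not >7, acc = (-5)-0 = -5; p=6
x=-3: not >7, acc = (-5)-(-3) = -2; p=3
x=0: not >7, acc = (-2)-0 = -2; p=3
x=-2: not >7, acc = (-2)-(-2) = 0; p=1
x=2: not >7, acc = 0-2 = -2; p=3
x=2: not >7, acc = (-2)-2 = -4; p=5
x=0: not >7, acc = (-4)-0 = -4; p=5
acc-p = (-4)-5 = -9

-9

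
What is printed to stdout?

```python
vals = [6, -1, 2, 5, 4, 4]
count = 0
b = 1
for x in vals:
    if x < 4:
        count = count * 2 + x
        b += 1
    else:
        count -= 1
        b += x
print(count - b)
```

-29

x=6: not <4, count = 0-1 = -1; b=7
x=-1: <4, count = (-1)*2+(-1) = -3; b=8
x=2: <4, count = (-3)*2+2 = -4; b=9
x=5: not <4, count = (-4)-1 = -5; b=14
x=4: not <4, count = (-5)-1 = -6; b=18
x=4: not <4, count = (-6)-1 = -7; b=22
count-b = (-7)-22 = -29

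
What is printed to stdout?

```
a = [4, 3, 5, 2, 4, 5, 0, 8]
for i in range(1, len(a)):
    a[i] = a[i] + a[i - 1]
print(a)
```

[4, 7, 12, 14, 18, 23, 23, 31]

i=1: a[1] = 3+4 = 7 → [4, 7, 5, 2, 4, 5, 0, 8]
i=2: a[2] = 5+7 = 12 → [4, 7, 12, 2, 4, 5, 0, 8]
i=3: a[3] = 2+12 = 14 → [4, 7, 12, 14, 4, 5, 0, 8]
i=4: a[4] = 4+14 = 18 → [4, 7, 12, 14, 18, 5, 0, 8]
i=5: a[5] = 5+18 = 23 → [4, 7, 12, 14, 18, 23, 0, 8]
i=6: a[6] = 0+23 = 23 → [4, 7, 12, 14, 18, 23, 23, 8]
i=7: a[7] = 8+23 = 31 → [4, 7, 12, 14, 18, 23, 23, 31]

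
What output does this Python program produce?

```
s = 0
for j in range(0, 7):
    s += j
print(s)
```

21

j=0: s = 0+0 = 0
j=1: s = 0+1 = 1
j=2: s = 1+2 = 3
j=3: s = 3+3 = 6
j=4: s = 6+4 = 10
j=5: s = 10+5 = 15
j=6: s = 15+6 = 21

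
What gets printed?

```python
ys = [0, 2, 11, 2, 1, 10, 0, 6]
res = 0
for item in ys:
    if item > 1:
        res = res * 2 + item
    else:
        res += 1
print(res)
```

192

item=0: not >1, res = 0+1 = 1
item=2: >1, res = 1*2+2 = 4
item=11: >1, res = 4*2+11 = 19
item=2: >1, res = 19*2+2 = 40
item=1: not >1, res = 40+1 = 41
item=10: >1, res = 41*2+10 = 92
item=0: not >1, res = 92+1 = 93
item=6: >1, res = 93*2+6 = 192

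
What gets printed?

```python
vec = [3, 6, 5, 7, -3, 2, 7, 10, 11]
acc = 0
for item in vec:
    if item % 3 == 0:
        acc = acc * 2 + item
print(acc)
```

item=3: %3==0, acc = 0*2+3 = 3
item=6: %3==0, acc = 3*2+6 = 12
item=5: not %3==0
item=7: not %3==0
item=-3: %3==0, acc = 12*2+(-3) = 21
item=2: not %3==0
item=7: not %3==0
item=10: not %3==0
item=11: not %3==0

21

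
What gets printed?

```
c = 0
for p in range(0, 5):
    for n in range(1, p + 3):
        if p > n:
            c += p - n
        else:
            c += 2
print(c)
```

p=0,n=1: not 0>1, c = 0+2 = 2
p=0,n=2: not 0>2, c = 2+2 = 4
p=1,n=1: not 1>1, c = 4+2 = 6
p=1,n=2: not 1>2, c = 6+2 = 8
p=1,n=3: not 1>3, c = 8+2 = 10
p=2,n=1: 2>1, c = 10+1 = 11
p=2,n=2: not 2>2, c = 11+2 = 13
p=2,n=3: not 2>3, c = 13+2 = 15
p=2,n=4: not 2>4, c = 15+2 = 17
p=3,n=1: 3>1, c = 17+2 = 19
p=3,n=2: 3>2, c = 19+1 = 20
p=3,n=3: not 3>3, c = 20+2 = 22
p=3,n=4: not 3>4, c = 22+2 = 24
p=3,n=5: not 3>5, c = 24+2 = 26
p=4,n=1: 4>1, c = 26+3 = 29
p=4,n=2: 4>2, c = 29+2 = 31
p=4,n=3: 4>3, c = 31+1 = 32
p=4,n=4: not 4>4, c = 32+2 = 34
p=4,n=5: not 4>5, c = 34+2 = 36
p=4,n=6: not 4>6, c = 36+2 = 38

38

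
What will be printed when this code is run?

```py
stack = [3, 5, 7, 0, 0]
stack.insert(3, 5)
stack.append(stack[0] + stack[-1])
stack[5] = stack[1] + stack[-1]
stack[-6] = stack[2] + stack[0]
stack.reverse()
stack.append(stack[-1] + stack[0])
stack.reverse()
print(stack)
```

[6, 3, 10, 7, 5, 0, 8, 3]

insert 5 at 3 → [3, 5, 7, 5, 0, 0]
append stack[0]+stack[-1] = 3+0 = 3 → [3, 5, 7, 5, 0, 0, 3]
stack[5] = stack[1]+stack[-1] = 5+3 = 8 → [3, 5, 7, 5, 0, 8, 3]
stack[-6] = stack[2]+stack[0] = 7+3 = 10 → [3, 10, 7, 5, 0, 8, 3]
reverse → [3, 8, 0, 5, 7, 10, 3]
append stack[-1]+stack[0] = 3+3 = 6 → [3, 8, 0, 5, 7, 10, 3, 6]
reverse → [6, 3, 10, 7, 5, 0, 8, 3]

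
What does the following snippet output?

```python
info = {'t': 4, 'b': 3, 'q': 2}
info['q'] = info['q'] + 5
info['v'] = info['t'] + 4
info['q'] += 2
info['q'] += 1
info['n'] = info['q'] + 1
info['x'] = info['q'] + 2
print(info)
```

{'t': 4, 'b': 3, 'q': 10, 'v': 8, 'n': 11, 'x': 12}

info['q'] = info['q']+5 = 7 → {'t': 4, 'b': 3, 'q': 7}
info['v'] = info['t']+4 = 8 → {'t': 4, 'b': 3, 'q': 7, 'v': 8}
info['q'] = 7+2 = 9 → {'t': 4, 'b': 3, 'q': 9, 'v': 8}
info['q'] = 9+1 = 10 → {'t': 4, 'b': 3, 'q': 10, 'v': 8}
info['n'] = info['q']+1 = 11 → {'t': 4, 'b': 3, 'q': 10, 'v': 8, 'n': 11}
info['x'] = info['q']+2 = 12 → {'t': 4, 'b': 3, 'q': 10, 'v': 8, 'n': 11, 'x': 12}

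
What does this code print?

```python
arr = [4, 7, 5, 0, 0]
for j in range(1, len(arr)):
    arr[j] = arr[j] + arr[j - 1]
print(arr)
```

j=1: arr[1] = 7+4 = 11 → [4, 11, 5, 0, 0]
j=2: arr[2] = 5+11 = 16 → [4, 11, 16, 0, 0]
j=3: arr[3] = 0+16 = 16 → [4, 11, 16, 16, 0]
j=4: arr[4] = 0+16 = 16 → [4, 11, 16, 16, 16]

[4, 11, 16, 16, 16]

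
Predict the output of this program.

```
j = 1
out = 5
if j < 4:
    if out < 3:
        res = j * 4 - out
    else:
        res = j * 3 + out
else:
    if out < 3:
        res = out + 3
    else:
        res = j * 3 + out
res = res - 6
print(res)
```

j=1, out=5
j < 4 is True; out < 3 is False
→ res = j * 3 + out = 8
res = 8-6 = 2

2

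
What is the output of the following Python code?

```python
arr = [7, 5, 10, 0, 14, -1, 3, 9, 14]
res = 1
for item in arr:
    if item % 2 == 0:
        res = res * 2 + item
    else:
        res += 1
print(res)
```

item=7: not even, res = 1+1 = 2
item=5: not even, res = 2+1 = 3
item=10: even, res = 3*2+10 = 16
item=0: even, res = 16*2+0 = 32
item=14: even, res = 32*2+14 = 78
item=-1: not even, res = 78+1 = 79
item=3: not even, res = 79+1 = 80
item=9: not even, res = 80+1 = 81
item=14: even, res = 81*2+14 = 176

176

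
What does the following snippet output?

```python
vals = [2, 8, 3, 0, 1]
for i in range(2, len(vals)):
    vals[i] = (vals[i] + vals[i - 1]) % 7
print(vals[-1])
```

5

i=2: vals[2] = (3+8)%7 = 4 → [2, 8, 4, 0, 1]
i=3: vals[3] = (0+4)%7 = 4 → [2, 8, 4, 4, 1]
i=4: vals[4] = (1+4)%7 = 5 → [2, 8, 4, 4, 5]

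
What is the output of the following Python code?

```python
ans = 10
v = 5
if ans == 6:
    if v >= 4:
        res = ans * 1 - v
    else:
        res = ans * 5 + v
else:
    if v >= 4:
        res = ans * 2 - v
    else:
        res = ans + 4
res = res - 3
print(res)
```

12

ans=10, v=5
ans == 6 is False; v >= 4 is True
→ res = ans * 2 - v = 15
res = 15-3 = 12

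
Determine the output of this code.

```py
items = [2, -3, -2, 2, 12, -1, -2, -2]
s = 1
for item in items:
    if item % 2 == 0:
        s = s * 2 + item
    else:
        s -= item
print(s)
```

item=2: even, s = 1*2+2 = 4
item=-3: not even, s = 4-(-3) = 7
item=-2: even, s = 7*2+(-2) = 12
item=2: even, s = 12*2+2 = 26
item=12: even, s = 26*2+12 = 64
item=-1: not even, s = 64-(-1) = 65
item=-2: even, s = 65*2+(-2) = 128
item=-2: even, s = 128*2+(-2) = 254

254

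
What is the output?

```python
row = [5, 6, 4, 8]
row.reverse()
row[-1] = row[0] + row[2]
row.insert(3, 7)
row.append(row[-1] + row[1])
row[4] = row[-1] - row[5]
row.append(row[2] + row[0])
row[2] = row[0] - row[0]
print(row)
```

reverse → [8, 4, 6, 5]
row[-1] = row[0]+row[2] = 8+6 = 14 → [8, 4, 6, 14]
insert 7 at 3 → [8, 4, 6, 7, 14]
append row[-1]+row[1] = 14+4 = 18 → [8, 4, 6, 7, 14, 18]
row[4] = row[-1]-row[5] = 18-18 = 0 → [8, 4, 6, 7, 0, 18]
append row[2]+row[0] = 6+8 = 14 → [8, 4, 6, 7, 0, 18, 14]
row[2] = row[0]-row[0] = 8-8 = 0 → [8, 4, 0, 7, 0, 18, 14]

[8, 4, 0, 7, 0, 18, 14]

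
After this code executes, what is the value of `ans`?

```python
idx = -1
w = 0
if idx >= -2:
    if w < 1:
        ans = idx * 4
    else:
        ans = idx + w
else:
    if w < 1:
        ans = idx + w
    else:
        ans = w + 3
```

idx=-1, w=0
idx >= -2 is True; w < 1 is True
→ ans = idx * 4 = -4

-4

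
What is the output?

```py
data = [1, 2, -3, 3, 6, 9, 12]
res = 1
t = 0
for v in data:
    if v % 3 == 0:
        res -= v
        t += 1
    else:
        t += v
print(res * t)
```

v=1: not %3==0; t=1
v=2: not %3==0; t=3
v=-3: %3==0, res = 1-(-3) = 4; t=4
v=3: %3==0, res = 4-3 = 1; t=5
v=6: %3==0, res = 1-6 = -5; t=6
v=9: %3==0, res = (-5)-9 = -14; t=7
v=12: %3==0, res = (-14)-12 = -26; t=8
res*t = (-26)*8 = -208

-208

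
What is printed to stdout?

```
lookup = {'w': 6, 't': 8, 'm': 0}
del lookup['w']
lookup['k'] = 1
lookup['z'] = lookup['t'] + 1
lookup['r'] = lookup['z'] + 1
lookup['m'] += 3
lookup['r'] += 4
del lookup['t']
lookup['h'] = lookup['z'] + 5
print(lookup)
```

{'m': 3, 'k': 1, 'z': 9, 'r': 14, 'h': 14}

del 'w' → {'t': 8, 'm': 0}
lookup['k'] = 1 → {'t': 8, 'm': 0, 'k': 1}
lookup['z'] = lookup['t']+1 = 9 → {'t': 8, 'm': 0, 'k': 1, 'z': 9}
lookup['r'] = lookup['z']+1 = 10 → {'t': 8, 'm': 0, 'k': 1, 'z': 9, 'r': 10}
lookup['m'] = 0+3 = 3 → {'t': 8, 'm': 3, 'k': 1, 'z': 9, 'r': 10}
lookup['r'] = 10+4 = 14 → {'t': 8, 'm': 3, 'k': 1, 'z': 9, 'r': 14}
del 't' → {'m': 3, 'k': 1, 'z': 9, 'r': 14}
lookup['h'] = lookup['z']+5 = 14 → {'m': 3, 'k': 1, 'z': 9, 'r': 14, 'h': 14}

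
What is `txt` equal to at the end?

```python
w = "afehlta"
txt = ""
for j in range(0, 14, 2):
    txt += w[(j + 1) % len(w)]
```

'fhtaela'

j=0: add w[1]='f' → 'f'
j=2: add w[3]='h' → 'fh'
j=4: add w[5]='t' → 'fht'
j=6: add w[0]='a' → 'fhta'
j=8: add w[2]='e' → 'fhtae'
j=10: add w[4]='l' → 'fhtael'
j=12: add w[6]='a' → 'fhtaela'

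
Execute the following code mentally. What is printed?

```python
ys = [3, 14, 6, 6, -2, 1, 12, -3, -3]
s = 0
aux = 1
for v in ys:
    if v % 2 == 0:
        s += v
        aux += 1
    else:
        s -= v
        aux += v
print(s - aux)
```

v=3: not even, s = 0-3 = -3; aux=4
v=14: even, s = (-3)+14 = 11; aux=5
v=6: even, s = 11+6 = 17; aux=6
v=6: even, s = 17+6 = 23; aux=7
v=-2: even, s = 23+(-2) = 21; aux=8
v=1: not even, s = 21-1 = 20; aux=9
v=12: even, s = 20+12 = 32; aux=10
v=-3: not even, s = 32-(-3) = 35; aux=7
v=-3: not even, s = 35-(-3) = 38; aux=4
s-aux = 38-4 = 34

34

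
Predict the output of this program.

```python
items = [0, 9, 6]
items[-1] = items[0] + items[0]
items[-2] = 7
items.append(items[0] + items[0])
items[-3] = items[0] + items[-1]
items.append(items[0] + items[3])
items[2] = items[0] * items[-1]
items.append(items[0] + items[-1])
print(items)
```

items[-1] = items[0]+items[0] = 0+0 = 0 → [0, 9, 0]
items[-2] = 7 → [0, 7, 0]
append items[0]+items[0] = 0+0 = 0 → [0, 7, 0, 0]
items[-3] = items[0]+items[-1] = 0+0 = 0 → [0, 0, 0, 0]
append items[0]+items[3] = 0+0 = 0 → [0, 0, 0, 0, 0]
items[2] = items[0]*items[-1] = 0*0 = 0 → [0, 0, 0, 0, 0]
append items[0]+items[-1] = 0+0 = 0 → [0, 0, 0, 0, 0, 0]

[0, 0, 0, 0, 0, 0]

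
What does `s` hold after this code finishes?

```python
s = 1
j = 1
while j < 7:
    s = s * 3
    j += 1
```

j=1: s = 1*3 = 3
j=2: s = 3*3 = 9
j=3: s = 9*3 = 27
j=4: s = 27*3 = 81
j=5: s = 81*3 = 243
j=6: s = 243*3 = 729

729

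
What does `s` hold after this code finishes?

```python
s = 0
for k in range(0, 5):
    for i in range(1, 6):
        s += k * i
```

k=0,i=1: s = 0+0 = 0
k=0,i=2: s = 0+0 = 0
k=0,i=3: s = 0+0 = 0
k=0,i=4: s = 0+0 = 0
k=0,i=5: s = 0+0 = 0
k=1,i=1: s = 0+1 = 1
k=1,i=2: s = 1+2 = 3
k=1,i=3: s = 3+3 = 6
k=1,i=4: s = 6+4 = 10
k=1,i=5: s = 10+5 = 15
k=2,i=1: s = 15+2 = 17
k=2,i=2: s = 17+4 = 21
k=2,i=3: s = 21+6 = 27
k=2,i=4: s = 27+8 = 35
k=2,i=5: s = 35+10 = 45
k=3,i=1: s = 45+3 = 48
k=3,i=2: s = 48+6 = 54
k=3,i=3: s = 54+9 = 63
k=3,i=4: s = 63+12 = 75
k=3,i=5: s = 75+15 = 90
k=4,i=1: s = 90+4 = 94
k=4,i=2: s = 94+8 = 102
k=4,i=3: s = 102+12 = 114
k=4,i=4: s = 114+16 = 130
k=4,i=5: s = 130+20 = 150

150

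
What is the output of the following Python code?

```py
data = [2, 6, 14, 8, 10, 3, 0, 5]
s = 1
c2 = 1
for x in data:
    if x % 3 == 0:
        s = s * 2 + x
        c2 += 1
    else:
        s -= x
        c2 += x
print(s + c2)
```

-68

x=2: not %3==0, s = 1-2 = -1; c2=3
x=6: %3==0, s = (-1)*2+6 = 4; c2=4
x=14: not %3==0, s = 4-14 = -10; c2=18
x=8: not %3==0, s = (-10)-8 = -18; c2=26
x=10: not %3==0, s = (-18)-10 = -28; c2=36
x=3: %3==0, s = (-28)*2+3 = -53; c2=37
x=0: %3==0, s = (-53)*2+0 = -106; c2=38
x=5: not %3==0, s = (-106)-5 = -111; c2=43
s+c2 = (-111)+43 = -68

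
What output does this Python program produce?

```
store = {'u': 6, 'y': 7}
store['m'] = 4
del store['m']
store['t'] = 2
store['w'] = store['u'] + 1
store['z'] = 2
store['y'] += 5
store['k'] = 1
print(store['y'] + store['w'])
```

store['m'] = 4 → {'u': 6, 'y': 7, 'm': 4}
del 'm' → {'u': 6, 'y': 7}
store['t'] = 2 → {'u': 6, 'y': 7, 't': 2}
store['w'] = store['u']+1 = 7 → {'u': 6, 'y': 7, 't': 2, 'w': 7}
store['z'] = 2 → {'u': 6, 'y': 7, 't': 2, 'w': 7, 'z': 2}
store['y'] = 7+5 = 12 → {'u': 6, 'y': 12, 't': 2, 'w': 7, 'z': 2}
store['k'] = 1 → {'u': 6, 'y': 12, 't': 2, 'w': 7, 'z': 2, 'k': 1}
store['y']+store['w'] = 12+7 = 19

19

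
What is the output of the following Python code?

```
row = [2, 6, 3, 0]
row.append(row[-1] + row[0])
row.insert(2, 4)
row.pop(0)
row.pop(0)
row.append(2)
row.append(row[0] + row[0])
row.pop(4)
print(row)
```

append row[-1]+row[0] = 0+2 = 2 → [2, 6, 3, 0, 2]
insert 4 at 2 → [2, 6, 4, 3, 0, 2]
pop(0) removes 2 → [6, 4, 3, 0, 2]
pop(0) removes 6 → [4, 3, 0, 2]
append 2 → [4, 3, 0, 2, 2]
append row[0]+row[0] = 4+4 = 8 → [4, 3, 0, 2, 2, 8]
pop(4) removes 2 → [4, 3, 0, 2, 8]

[4, 3, 0, 2, 8]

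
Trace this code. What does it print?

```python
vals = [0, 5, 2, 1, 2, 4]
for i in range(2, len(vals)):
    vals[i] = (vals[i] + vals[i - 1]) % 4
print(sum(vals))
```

12

i=2: vals[2] = (2+5)%4 = 3 → [0, 5, 3, 1, 2, 4]
i=3: vals[3] = (1+3)%4 = 0 → [0, 5, 3, 0, 2, 4]
i=4: vals[4] = (2+0)%4 = 2 → [0, 5, 3, 0, 2, 4]
i=5: vals[5] = (4+2)%4 = 2 → [0, 5, 3, 0, 2, 2]
sum = 12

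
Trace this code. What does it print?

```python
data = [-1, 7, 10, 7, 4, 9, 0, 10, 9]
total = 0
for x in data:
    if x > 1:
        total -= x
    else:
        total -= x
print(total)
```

-55

x=-1: not >1, total = 0-(-1) = 1
x=7: >1, total = 1-7 = -6
x=10: >1, total = (-6)-10 = -16
x=7: >1, total = (-16)-7 = -23
x=4: >1, total = (-23)-4 = -27
x=9: >1, total = (-27)-9 = -36
x=0: not >1, total = (-36)-0 = -36
x=10: >1, total = (-36)-10 = -46
x=9: >1, total = (-46)-9 = -55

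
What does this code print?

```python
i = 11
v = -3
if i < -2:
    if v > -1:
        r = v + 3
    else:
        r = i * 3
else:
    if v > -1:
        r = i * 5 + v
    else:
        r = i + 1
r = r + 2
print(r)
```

14

i=11, v=-3
i < -2 is False; v > -1 is False
→ r = i + 1 = 12
r = 12+2 = 14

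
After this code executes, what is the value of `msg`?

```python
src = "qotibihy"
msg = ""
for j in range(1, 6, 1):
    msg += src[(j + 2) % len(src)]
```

'ibihy'

j=1: add src[3]='i' → 'i'
j=2: add src[4]='b' → 'ib'
j=3: add src[5]='i' → 'ibi'
j=4: add src[6]='h' → 'ibih'
j=5: add src[7]='y' → 'ibihy'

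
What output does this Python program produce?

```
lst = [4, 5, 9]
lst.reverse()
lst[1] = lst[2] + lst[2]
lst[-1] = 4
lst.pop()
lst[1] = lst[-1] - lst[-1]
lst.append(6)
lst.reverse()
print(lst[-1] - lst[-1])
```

0

reverse → [9, 5, 4]
lst[1] = lst[2]+lst[2] = 4+4 = 8 → [9, 8, 4]
lst[-1] = 4 → [9, 8, 4]
pop() removes 4 → [9, 8]
lst[1] = lst[-1]-lst[-1] = 8-8 = 0 → [9, 0]
append 6 → [9, 0, 6]
reverse → [6, 0, 9]
lst[-1]-lst[-1] = 9-9 = 0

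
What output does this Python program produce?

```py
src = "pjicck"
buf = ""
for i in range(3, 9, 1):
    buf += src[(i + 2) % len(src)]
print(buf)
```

kpjicc

i=3: add src[5]='k' → 'k'
i=4: add src[0]='p' → 'kp'
i=5: add src[1]='j' → 'kpj'
i=6: add src[2]='i' → 'kpji'
i=7: add src[3]='c' → 'kpjic'
i=8: add src[4]='c' → 'kpjicc'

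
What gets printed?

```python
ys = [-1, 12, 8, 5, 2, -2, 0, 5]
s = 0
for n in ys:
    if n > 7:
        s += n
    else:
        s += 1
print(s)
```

26

n=-1: not >7, s = 0+1 = 1
n=12: >7, s = 1+12 = 13
n=8: >7, s = 13+8 = 21
n=5: not >7, s = 21+1 = 22
n=2: not >7, s = 22+1 = 23
n=-2: not >7, s = 23+1 = 24
n=0: not >7, s = 24+1 = 25
n=5: not >7, s = 25+1 = 26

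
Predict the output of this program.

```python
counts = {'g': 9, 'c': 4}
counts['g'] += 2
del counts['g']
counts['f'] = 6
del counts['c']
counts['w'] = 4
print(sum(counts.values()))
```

counts['g'] = 9+2 = 11 → {'g': 11, 'c': 4}
del 'g' → {'c': 4}
counts['f'] = 6 → {'c': 4, 'f': 6}
del 'c' → {'f': 6}
counts['w'] = 4 → {'f': 6, 'w': 4}
sum of values = 10

10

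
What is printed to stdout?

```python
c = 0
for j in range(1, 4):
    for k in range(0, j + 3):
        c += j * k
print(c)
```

j=1,k=0: c = 0+0 = 0
j=1,k=1: c = 0+1 = 1
j=1,k=2: c = 1+2 = 3
j=1,k=3: c = 3+3 = 6
j=2,k=0: c = 6+0 = 6
j=2,k=1: c = 6+2 = 8
j=2,k=2: c = 8+4 = 12
j=2,k=3: c = 12+6 = 18
j=2,k=4: c = 18+8 = 26
j=3,k=0: c = 26+0 = 26
j=3,k=1: c = 26+3 = 29
j=3,k=2: c = 29+6 = 35
j=3,k=3: c = 35+9 = 44
j=3,k=4: c = 44+12 = 56
j=3,k=5: c = 56+15 = 71

71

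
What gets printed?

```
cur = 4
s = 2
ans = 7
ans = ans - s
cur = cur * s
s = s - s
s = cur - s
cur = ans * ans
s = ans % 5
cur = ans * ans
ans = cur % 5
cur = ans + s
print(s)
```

ans = 7-2 = 5
cur = 4*2 = 8
s = 2-2 = 0
s = 8-0 = 8
cur = 5*5 = 25
s = 5%5 = 0
cur = 5*5 = 25
ans = 25%5 = 0
cur = 0+0 = 0

0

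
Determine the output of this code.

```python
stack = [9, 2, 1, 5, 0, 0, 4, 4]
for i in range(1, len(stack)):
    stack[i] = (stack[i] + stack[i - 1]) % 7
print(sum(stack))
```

i=1: stack[1] = (2+9)%7 = 4 → [9, 4, 1, 5, 0, 0, 4, 4]
i=2: stack[2] = (1+4)%7 = 5 → [9, 4, 5, 5, 0, 0, 4, 4]
i=3: stack[3] = (5+5)%7 = 3 → [9, 4, 5, 3, 0, 0, 4, 4]
i=4: stack[4] = (0+3)%7 = 3 → [9, 4, 5, 3, 3, 0, 4, 4]
i=5: stack[5] = (0+3)%7 = 3 → [9, 4, 5, 3, 3, 3, 4, 4]
i=6: stack[6] = (4+3)%7 = 0 → [9, 4, 5, 3, 3, 3, 0, 4]
i=7: stack[7] = (4+0)%7 = 4 → [9, 4, 5, 3, 3, 3, 0, 4]
sum = 31

31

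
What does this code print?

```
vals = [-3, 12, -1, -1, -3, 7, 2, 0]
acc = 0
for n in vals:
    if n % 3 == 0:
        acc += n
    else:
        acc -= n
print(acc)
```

n=-3: %3==0, acc = 0+(-3) = -3
n=12: %3==0, acc = (-3)+12 = 9
n=-1: not %3==0, acc = 9-(-1) = 10
n=-1: not %3==0, acc = 10-(-1) = 11
n=-3: %3==0, acc = 11+(-3) = 8
n=7: not %3==0, acc = 8-7 = 1
n=2: not %3==0, acc = 1-2 = -1
n=0: %3==0, acc = (-1)+0 = -1

-1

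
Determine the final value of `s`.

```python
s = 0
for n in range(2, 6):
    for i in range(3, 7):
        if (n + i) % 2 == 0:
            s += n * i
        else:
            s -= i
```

n=2,i=3: odd sum, s = 0-3 = -3
n=2,i=4: even sum, s = (-3)+8 = 5
n=2,i=5: odd sum, s = 5-5 = 0
n=2,i=6: even sum, s = 0+12 = 12
n=3,i=3: even sum, s = 12+9 = 21
n=3,i=4: odd sum, s = 21-4 = 17
n=3,i=5: even sum, s = 17+15 = 32
n=3,i=6: odd sum, s = 32-6 = 26
n=4,i=3: odd sum, s = 26-3 = 23
n=4,i=4: even sum, s = 23+16 = 39
n=4,i=5: odd sum, s = 39-5 = 34
n=4,i=6: even sum, s = 34+24 = 58
n=5,i=3: even sum, s = 58+15 = 73
n=5,i=4: odd sum, s = 73-4 = 69
n=5,i=5: even sum, s = 69+25 = 94
n=5,i=6: odd sum, s = 94-6 = 88

88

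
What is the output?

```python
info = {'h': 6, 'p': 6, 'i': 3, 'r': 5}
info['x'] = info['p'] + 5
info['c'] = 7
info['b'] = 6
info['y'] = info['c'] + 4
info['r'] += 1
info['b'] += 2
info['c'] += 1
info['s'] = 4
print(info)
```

info['x'] = info['p']+5 = 11 → {'h': 6, 'p': 6, 'i': 3, 'r': 5, 'x': 11}
info['c'] = 7 → {'h': 6, 'p': 6, 'i': 3, 'r': 5, 'x': 11, 'c': 7}
info['b'] = 6 → {'h': 6, 'p': 6, 'i': 3, 'r': 5, 'x': 11, 'c': 7, 'b': 6}
info['y'] = info['c']+4 = 11 → {'h': 6, 'p': 6, 'i': 3, 'r': 5, 'x': 11, 'c': 7, 'b': 6, 'y': 11}
info['r'] = 5+1 = 6 → {'h': 6, 'p': 6, 'i': 3, 'r': 6, 'x': 11, 'c': 7, 'b': 6, 'y': 11}
info['b'] = 6+2 = 8 → {'h': 6, 'p': 6, 'i': 3, 'r': 6, 'x': 11, 'c': 7, 'b': 8, 'y': 11}
info['c'] = 7+1 = 8 → {'h': 6, 'p': 6, 'i': 3, 'r': 6, 'x': 11, 'c': 8, 'b': 8, 'y': 11}
info['s'] = 4 → {'h': 6, 'p': 6, 'i': 3, 'r': 6, 'x': 11, 'c': 8, 'b': 8, 'y': 11, 's': 4}

{'h': 6, 'p': 6, 'i': 3, 'r': 6, 'x': 11, 'c': 8, 'b': 8, 'y': 11, 's': 4}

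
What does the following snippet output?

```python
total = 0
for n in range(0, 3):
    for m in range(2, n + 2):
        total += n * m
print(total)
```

12

n=1,m=2: total = 0+2 = 2
n=2,m=2: total = 2+4 = 6
n=2,m=3: total = 6+6 = 12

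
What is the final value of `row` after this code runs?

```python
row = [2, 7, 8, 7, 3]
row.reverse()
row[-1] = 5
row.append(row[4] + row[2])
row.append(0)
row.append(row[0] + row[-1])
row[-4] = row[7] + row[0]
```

[3, 7, 8, 7, 6, 13, 0, 3]

reverse → [3, 7, 8, 7, 2]
row[-1] = 5 → [3, 7, 8, 7, 5]
append row[4]+row[2] = 5+8 = 13 → [3, 7, 8, 7, 5, 13]
append 0 → [3, 7, 8, 7, 5, 13, 0]
append row[0]+row[-1] = 3+0 = 3 → [3, 7, 8, 7, 5, 13, 0, 3]
row[-4] = row[7]+row[0] = 3+3 = 6 → [3, 7, 8, 7, 6, 13, 0, 3]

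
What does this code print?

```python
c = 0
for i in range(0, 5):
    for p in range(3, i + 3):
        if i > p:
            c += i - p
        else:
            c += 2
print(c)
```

i=1,p=3: not 1>3, c = 0+2 = 2
i=2,p=3: not 2>3, c = 2+2 = 4
i=2,p=4: not 2>4, c = 4+2 = 6
i=3,p=3: not 3>3, c = 6+2 = 8
i=3,p=4: not 3>4, c = 8+2 = 10
i=3,p=5: not 3>5, c = 10+2 = 12
i=4,p=3: 4>3, c = 12+1 = 13
i=4,p=4: not 4>4, c = 13+2 = 15
i=4,p=5: not 4>5, c = 15+2 = 17
i=4,p=6: not 4>6, c = 17+2 = 19

19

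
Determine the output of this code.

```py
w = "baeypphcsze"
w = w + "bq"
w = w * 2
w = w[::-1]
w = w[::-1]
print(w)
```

baeypphcszebqbaeypphcszebq

+ 'bq' → 'baeypphcszebq'
repeat ×2 → 'baeypphcszebqbaeypphcszebq'
reverse → 'qbezschppyeabqbezschppyeab'
reverse → 'baeypphcszebqbaeypphcszebq'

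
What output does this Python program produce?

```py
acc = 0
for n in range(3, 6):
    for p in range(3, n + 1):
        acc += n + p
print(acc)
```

48

n=3,p=3: acc = 0+6 = 6
n=4,p=3: acc = 6+7 = 13
n=4,p=4: acc = 13+8 = 21
n=5,p=3: acc = 21+8 = 29
n=5,p=4: acc = 29+9 = 38
n=5,p=5: acc = 38+10 = 48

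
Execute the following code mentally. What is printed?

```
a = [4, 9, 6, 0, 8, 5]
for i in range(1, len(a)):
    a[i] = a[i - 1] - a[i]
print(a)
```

[4, -5, -11, -11, -19, -24]

i=1: a[1] = 4-9 = -5 → [4, -5, 6, 0, 8, 5]
i=2: a[2] = (-5)-6 = -11 → [4, -5, -11, 0, 8, 5]
i=3: a[3] = (-11)-0 = -11 → [4, -5, -11, -11, 8, 5]
i=4: a[4] = (-11)-8 = -19 → [4, -5, -11, -11, -19, 5]
i=5: a[5] = (-19)-5 = -24 → [4, -5, -11, -11, -19, -24]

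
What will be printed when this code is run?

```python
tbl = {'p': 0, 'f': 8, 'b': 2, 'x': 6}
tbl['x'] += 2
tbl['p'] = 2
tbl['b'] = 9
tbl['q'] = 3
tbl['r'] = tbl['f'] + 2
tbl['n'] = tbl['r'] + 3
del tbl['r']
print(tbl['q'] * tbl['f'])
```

24

tbl['x'] = 6+2 = 8 → {'p': 0, 'f': 8, 'b': 2, 'x': 8}
tbl['p'] = 2 → {'p': 2, 'f': 8, 'b': 2, 'x': 8}
tbl['b'] = 9 → {'p': 2, 'f': 8, 'b': 9, 'x': 8}
tbl['q'] = 3 → {'p': 2, 'f': 8, 'b': 9, 'x': 8, 'q': 3}
tbl['r'] = tbl['f']+2 = 10 → {'p': 2, 'f': 8, 'b': 9, 'x': 8, 'q': 3, 'r': 10}
tbl['n'] = tbl['r']+3 = 13 → {'p': 2, 'f': 8, 'b': 9, 'x': 8, 'q': 3, 'r': 10, 'n': 13}
del 'r' → {'p': 2, 'f': 8, 'b': 9, 'x': 8, 'q': 3, 'n': 13}
tbl['q']*tbl['f'] = 3*8 = 24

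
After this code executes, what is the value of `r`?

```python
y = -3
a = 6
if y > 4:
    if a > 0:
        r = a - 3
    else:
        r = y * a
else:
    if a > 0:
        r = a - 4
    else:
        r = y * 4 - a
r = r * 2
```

4

y=-3, a=6
y > 4 is False; a > 0 is True
→ r = a - 4 = 2
r = 2*2 = 4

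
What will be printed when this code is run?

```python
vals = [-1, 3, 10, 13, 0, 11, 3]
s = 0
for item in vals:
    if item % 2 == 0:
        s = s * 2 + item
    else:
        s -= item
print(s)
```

item=-1: not even, s = 0-(-1) = 1
item=3: not even, s = 1-3 = -2
item=10: even, s = (-2)*2+10 = 6
item=13: not even, s = 6-13 = -7
item=0: even, s = (-7)*2+0 = -14
item=11: not even, s = (-14)-11 = -25
item=3: not even, s = (-25)-3 = -28

-28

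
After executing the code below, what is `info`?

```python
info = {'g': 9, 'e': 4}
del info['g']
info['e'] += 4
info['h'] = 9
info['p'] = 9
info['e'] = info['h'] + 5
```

{'e': 14, 'h': 9, 'p': 9}

del 'g' → {'e': 4}
info['e'] = 4+4 = 8 → {'e': 8}
info['h'] = 9 → {'e': 8, 'h': 9}
info['p'] = 9 → {'e': 8, 'h': 9, 'p': 9}
info['e'] = info['h']+5 = 14 → {'e': 14, 'h': 9, 'p': 9}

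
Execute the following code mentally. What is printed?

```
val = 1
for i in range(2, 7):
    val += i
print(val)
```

21

i=2: val = 1+2 = 3
i=3: val = 3+3 = 6
i=4: val = 6+4 = 10
i=5: val = 10+5 = 15
i=6: val = 15+6 = 21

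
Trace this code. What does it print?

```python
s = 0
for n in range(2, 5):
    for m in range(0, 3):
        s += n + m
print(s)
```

36

n=2,m=0: s = 0+2 = 2
n=2,m=1: s = 2+3 = 5
n=2,m=2: s = 5+4 = 9
n=3,m=0: s = 9+3 = 12
n=3,m=1: s = 12+4 = 16
n=3,m=2: s = 16+5 = 21
n=4,m=0: s = 21+4 = 25
n=4,m=1: s = 25+5 = 30
n=4,m=2: s = 30+6 = 36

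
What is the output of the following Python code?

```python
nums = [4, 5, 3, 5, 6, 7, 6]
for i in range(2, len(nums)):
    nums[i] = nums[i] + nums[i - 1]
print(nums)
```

i=2: nums[2] = 3+5 = 8 → [4, 5, 8, 5, 6, 7, 6]
i=3: nums[3] = 5+8 = 13 → [4, 5, 8, 13, 6, 7, 6]
i=4: nums[4] = 6+13 = 19 → [4, 5, 8, 13, 19, 7, 6]
i=5: nums[5] = 7+19 = 26 → [4, 5, 8, 13, 19, 26, 6]
i=6: nums[6] = 6+26 = 32 → [4, 5, 8, 13, 19, 26, 32]

[4, 5, 8, 13, 19, 26, 32]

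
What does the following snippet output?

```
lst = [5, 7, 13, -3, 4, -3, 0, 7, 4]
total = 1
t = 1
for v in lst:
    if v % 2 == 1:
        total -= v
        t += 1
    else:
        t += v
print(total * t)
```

-375

v=5: odd, total = 1-5 = -4; t=2
v=7: odd, total = (-4)-7 = -11; t=3
v=13: odd, total = (-11)-13 = -24; t=4
v=-3: odd, total = (-24)-(-3) = -21; t=5
v=4: not odd; t=9
v=-3: odd, total = (-21)-(-3) = -18; t=10
v=0: not odd; t=10
v=7: odd, total = (-18)-7 = -25; t=11
v=4: not odd; t=15
total*t = (-25)*15 = -375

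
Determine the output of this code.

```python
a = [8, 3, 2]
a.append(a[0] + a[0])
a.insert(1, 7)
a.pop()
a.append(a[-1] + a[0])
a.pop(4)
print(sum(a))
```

append a[0]+a[0] = 8+8 = 16 → [8, 3, 2, 16]
insert 7 at 1 → [8, 7, 3, 2, 16]
pop() removes 16 → [8, 7, 3, 2]
append a[-1]+a[0] = 2+8 = 10 → [8, 7, 3, 2, 10]
pop(4) removes 10 → [8, 7, 3, 2]
sum = 20

20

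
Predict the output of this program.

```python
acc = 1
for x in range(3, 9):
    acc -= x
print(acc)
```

x=3: acc = 1-3 = -2
x=4: acc = (-2)-4 = -6
x=5: acc = (-6)-5 = -11
x=6: acc = (-11)-6 = -17
x=7: acc = (-17)-7 = -24
x=8: acc = (-24)-8 = -32

-32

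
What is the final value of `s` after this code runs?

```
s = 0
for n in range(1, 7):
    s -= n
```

n=1: s = 0-1 = -1
n=2: s = (-1)-2 = -3
n=3: s = (-3)-3 = -6
n=4: s = (-6)-4 = -10
n=5: s = (-10)-5 = -15
n=6: s = (-15)-6 = -21

-21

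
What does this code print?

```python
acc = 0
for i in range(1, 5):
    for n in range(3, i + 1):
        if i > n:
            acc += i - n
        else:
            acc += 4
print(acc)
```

9

i=3,n=3: not 3>3, acc = 0+4 = 4
i=4,n=3: 4>3, acc = 4+1 = 5
i=4,n=4: not 4>4, acc = 5+4 = 9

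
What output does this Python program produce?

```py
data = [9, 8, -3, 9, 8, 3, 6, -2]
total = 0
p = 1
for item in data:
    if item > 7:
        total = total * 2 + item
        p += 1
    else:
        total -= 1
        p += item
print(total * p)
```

1107

item=9: >7, total = 0*2+9 = 9; p=2
item=8: >7, total = 9*2+8 = 26; p=3
item=-3: not >7, total = 26-1 = 25; p=0
item=9: >7, total = 25*2+9 = 59; p=1
item=8: >7, total = 59*2+8 = 126; p=2
item=3: not >7, total = 126-1 = 125; p=5
item=6: not >7, total = 125-1 = 124; p=11
item=-2: not >7, total = 124-1 = 123; p=9
total*p = 123*9 = 1107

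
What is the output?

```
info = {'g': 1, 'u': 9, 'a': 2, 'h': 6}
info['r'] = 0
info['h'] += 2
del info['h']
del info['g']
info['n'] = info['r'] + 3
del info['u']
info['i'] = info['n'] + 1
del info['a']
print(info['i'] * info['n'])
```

info['r'] = 0 → {'g': 1, 'u': 9, 'a': 2, 'h': 6, 'r': 0}
info['h'] = 6+2 = 8 → {'g': 1, 'u': 9, 'a': 2, 'h': 8, 'r': 0}
del 'h' → {'g': 1, 'u': 9, 'a': 2, 'r': 0}
del 'g' → {'u': 9, 'a': 2, 'r': 0}
info['n'] = info['r']+3 = 3 → {'u': 9, 'a': 2, 'r': 0, 'n': 3}
del 'u' → {'a': 2, 'r': 0, 'n': 3}
info['i'] = info['n']+1 = 4 → {'a': 2, 'r': 0, 'n': 3, 'i': 4}
del 'a' → {'r': 0, 'n': 3, 'i': 4}
info['i']*info['n'] = 4*3 = 12

12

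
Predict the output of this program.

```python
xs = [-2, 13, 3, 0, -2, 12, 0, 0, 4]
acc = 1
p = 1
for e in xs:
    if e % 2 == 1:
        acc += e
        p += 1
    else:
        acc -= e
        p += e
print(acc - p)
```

e=-2: not odd, acc = 1-(-2) = 3; p=-1
e=13: odd, acc = 3+13 = 16; p=0
e=3: odd, acc = 16+3 = 19; p=1
e=0: not odd, acc = 19-0 = 19; p=1
e=-2: not odd, acc = 19-(-2) = 21; p=-1
e=12: not odd, acc = 21-12 = 9; p=11
e=0: not odd, acc = 9-0 = 9; p=11
e=0: not odd, acc = 9-0 = 9; p=11
e=4: not odd, acc = 9-4 = 5; p=15
acc-p = 5-15 = -10

-10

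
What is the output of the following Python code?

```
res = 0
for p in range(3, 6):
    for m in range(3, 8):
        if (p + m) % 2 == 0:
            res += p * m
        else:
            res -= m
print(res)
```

p=3,m=3: even sum, res = 0+9 = 9
p=3,m=4: odd sum, res = 9-4 = 5
p=3,m=5: even sum, res = 5+15 = 20
p=3,m=6: odd sum, res = 20-6 = 14
p=3,m=7: even sum, res = 14+21 = 35
p=4,m=3: odd sum, res = 35-3 = 32
p=4,m=4: even sum, res = 32+16 = 48
p=4,m=5: odd sum, res = 48-5 = 43
p=4,m=6: even sum, res = 43+24 = 67
p=4,m=7: odd sum, res = 67-7 = 60
p=5,m=3: even sum, res = 60+15 = 75
p=5,m=4: odd sum, res = 75-4 = 71
p=5,m=5: even sum, res = 71+25 = 96
p=5,m=6: odd sum, res = 96-6 = 90
p=5,m=7: even sum, res = 90+35 = 125

125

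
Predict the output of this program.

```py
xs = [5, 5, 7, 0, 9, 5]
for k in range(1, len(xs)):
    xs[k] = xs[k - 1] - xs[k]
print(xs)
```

[5, 0, -7, -7, -16, -21]

k=1: xs[1] = 5-5 = 0 → [5, 0, 7, 0, 9, 5]
k=2: xs[2] = 0-7 = -7 → [5, 0, -7, 0, 9, 5]
k=3: xs[3] = (-7)-0 = -7 → [5, 0, -7, -7, 9, 5]
k=4: xs[4] = (-7)-9 = -16 → [5, 0, -7, -7, -16, 5]
k=5: xs[5] = (-16)-5 = -21 → [5, 0, -7, -7, -16, -21]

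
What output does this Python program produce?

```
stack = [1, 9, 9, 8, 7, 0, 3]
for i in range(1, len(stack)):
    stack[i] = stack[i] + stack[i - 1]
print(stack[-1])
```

37

i=1: stack[1] = 9+1 = 10 → [1, 10, 9, 8, 7, 0, 3]
i=2: stack[2] = 9+10 = 19 → [1, 10, 19, 8, 7, 0, 3]
i=3: stack[3] = 8+19 = 27 → [1, 10, 19, 27, 7, 0, 3]
i=4: stack[4] = 7+27 = 34 → [1, 10, 19, 27, 34, 0, 3]
i=5: stack[5] = 0+34 = 34 → [1, 10, 19, 27, 34, 34, 3]
i=6: stack[6] = 3+34 = 37 → [1, 10, 19, 27, 34, 34, 37]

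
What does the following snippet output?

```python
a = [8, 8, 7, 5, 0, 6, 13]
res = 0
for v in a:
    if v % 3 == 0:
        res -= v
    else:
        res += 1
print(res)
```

v=8: not %3==0, res = 0+1 = 1
v=8: not %3==0, res = 1+1 = 2
v=7: not %3==0, res = 2+1 = 3
v=5: not %3==0, res = 3+1 = 4
v=0: %3==0, res = 4-0 = 4
v=6: %3==0, res = 4-6 = -2
v=13: not %3==0, res = (-2)+1 = -1

-1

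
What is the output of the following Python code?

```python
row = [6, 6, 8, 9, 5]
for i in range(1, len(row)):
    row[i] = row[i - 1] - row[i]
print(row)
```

[6, 0, -8, -17, -22]

i=1: row[1] = 6-6 = 0 → [6, 0, 8, 9, 5]
i=2: row[2] = 0-8 = -8 → [6, 0, -8, 9, 5]
i=3: row[3] = (-8)-9 = -17 → [6, 0, -8, -17, 5]
i=4: row[4] = (-17)-5 = -22 → [6, 0, -8, -17, -22]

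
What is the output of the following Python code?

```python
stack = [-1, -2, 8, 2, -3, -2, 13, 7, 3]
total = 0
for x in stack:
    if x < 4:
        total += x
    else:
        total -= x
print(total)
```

-31

x=-1: <4, total = 0+(-1) = -1
x=-2: <4, total = (-1)+(-2) = -3
x=8: not <4, total = (-3)-8 = -11
x=2: <4, total = (-11)+2 = -9
x=-3: <4, total = (-9)+(-3) = -12
x=-2: <4, total = (-12)+(-2) = -14
x=13: not <4, total = (-14)-13 = -27
x=7: not <4, total = (-27)-7 = -34
x=3: <4, total = (-34)+3 = -31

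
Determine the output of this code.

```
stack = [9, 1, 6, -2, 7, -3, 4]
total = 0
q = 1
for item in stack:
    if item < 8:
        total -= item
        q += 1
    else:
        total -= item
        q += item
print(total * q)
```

item=9: not <8, total = 0-9 = -9; q=10
item=1: <8, total = (-9)-1 = -10; q=11
item=6: <8, total = (-10)-6 = -16; q=12
item=-2: <8, total = (-16)-(-2) = -14; q=13
item=7: <8, total = (-14)-7 = -21; q=14
item=-3: <8, total = (-21)-(-3) = -18; q=15
item=4: <8, total = (-18)-4 = -22; q=16
total*q = (-22)*16 = -352

-352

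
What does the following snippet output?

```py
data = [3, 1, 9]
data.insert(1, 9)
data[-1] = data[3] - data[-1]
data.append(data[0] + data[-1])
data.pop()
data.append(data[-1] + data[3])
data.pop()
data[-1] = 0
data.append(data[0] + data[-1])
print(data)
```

[3, 9, 1, 0, 3]

insert 9 at 1 → [3, 9, 1, 9]
data[-1] = data[3]-data[-1] = 9-9 = 0 → [3, 9, 1, 0]
append data[0]+data[-1] = 3+0 = 3 → [3, 9, 1, 0, 3]
pop() removes 3 → [3, 9, 1, 0]
append data[-1]+data[3] = 0+0 = 0 → [3, 9, 1, 0, 0]
pop() removes 0 → [3, 9, 1, 0]
data[-1] = 0 → [3, 9, 1, 0]
append data[0]+data[-1] = 3+0 = 3 → [3, 9, 1, 0, 3]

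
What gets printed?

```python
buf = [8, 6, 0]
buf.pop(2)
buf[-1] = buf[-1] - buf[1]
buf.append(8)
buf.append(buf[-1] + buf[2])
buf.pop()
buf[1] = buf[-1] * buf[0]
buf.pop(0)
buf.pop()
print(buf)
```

[64]

pop(2) removes 0 → [8, 6]
buf[-1] = buf[-1]-buf[1] = 6-6 = 0 → [8, 0]
append 8 → [8, 0, 8]
append buf[-1]+buf[2] = 8+8 = 16 → [8, 0, 8, 16]
pop() removes 16 → [8, 0, 8]
buf[1] = buf[-1]*buf[0] = 8*8 = 64 → [8, 64, 8]
pop(0) removes 8 → [64, 8]
pop() removes 8 → [64]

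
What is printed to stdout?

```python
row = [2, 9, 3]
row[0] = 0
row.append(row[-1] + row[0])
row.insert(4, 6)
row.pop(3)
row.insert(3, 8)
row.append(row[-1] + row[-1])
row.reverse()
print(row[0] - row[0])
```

row[0] = 0 → [0, 9, 3]
append row[-1]+row[0] = 3+0 = 3 → [0, 9, 3, 3]
insert 6 at 4 → [0, 9, 3, 3, 6]
pop(3) removes 3 → [0, 9, 3, 6]
insert 8 at 3 → [0, 9, 3, 8, 6]
append row[-1]+row[-1] = 6+6 = 12 → [0, 9, 3, 8, 6, 12]
reverse → [12, 6, 8, 3, 9, 0]
row[0]-row[0] = 12-12 = 0

0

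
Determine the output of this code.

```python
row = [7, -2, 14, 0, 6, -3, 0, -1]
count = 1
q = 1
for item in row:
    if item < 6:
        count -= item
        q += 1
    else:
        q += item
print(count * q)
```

231

item=7: not <6; q=8
item=-2: <6, count = 1-(-2) = 3; q=9
item=14: not <6; q=23
item=0: <6, count = 3-0 = 3; q=24
item=6: not <6; q=30
item=-3: <6, count = 3-(-3) = 6; q=31
item=0: <6, count = 6-0 = 6; q=32
item=-1: <6, count = 6-(-1) = 7; q=33
count*q = 7*33 = 231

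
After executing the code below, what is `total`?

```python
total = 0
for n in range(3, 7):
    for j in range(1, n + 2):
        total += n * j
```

363

n=3,j=1: total = 0+3 = 3
n=3,j=2: total = 3+6 = 9
n=3,j=3: total = 9+9 = 18
n=3,j=4: total = 18+12 = 30
n=4,j=1: total = 30+4 = 34
n=4,j=2: total = 34+8 = 42
n=4,j=3: total = 42+12 = 54
n=4,j=4: total = 54+16 = 70
n=4,j=5: total = 70+20 = 90
n=5,j=1: total = 90+5 = 95
n=5,j=2: total = 95+10 = 105
n=5,j=3: total = 105+15 = 120
n=5,j=4: total = 120+20 = 140
n=5,j=5: total = 140+25 = 165
n=5,j=6: total = 165+30 = 195
n=6,j=1: total = 195+6 = 201
n=6,j=2: total = 201+12 = 213
n=6,j=3: total = 213+18 = 231
n=6,j=4: total = 231+24 = 255
n=6,j=5: total = 255+30 = 285
n=6,j=6: total = 285+36 = 321
n=6,j=7: total = 321+42 = 363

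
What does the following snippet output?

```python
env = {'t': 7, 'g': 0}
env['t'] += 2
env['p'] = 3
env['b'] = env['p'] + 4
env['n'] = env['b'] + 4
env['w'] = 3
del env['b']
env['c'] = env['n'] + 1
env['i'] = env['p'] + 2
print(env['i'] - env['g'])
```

5

env['t'] = 7+2 = 9 → {'t': 9, 'g': 0}
env['p'] = 3 → {'t': 9, 'g': 0, 'p': 3}
env['b'] = env['p']+4 = 7 → {'t': 9, 'g': 0, 'p': 3, 'b': 7}
env['n'] = env['b']+4 = 11 → {'t': 9, 'g': 0, 'p': 3, 'b': 7, 'n': 11}
env['w'] = 3 → {'t': 9, 'g': 0, 'p': 3, 'b': 7, 'n': 11, 'w': 3}
del 'b' → {'t': 9, 'g': 0, 'p': 3, 'n': 11, 'w': 3}
env['c'] = env['n']+1 = 12 → {'t': 9, 'g': 0, 'p': 3, 'n': 11, 'w': 3, 'c': 12}
env['i'] = env['p']+2 = 5 → {'t': 9, 'g': 0, 'p': 3, 'n': 11, 'w': 3, 'c': 12, 'i': 5}
env['i']-env['g'] = 5-0 = 5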